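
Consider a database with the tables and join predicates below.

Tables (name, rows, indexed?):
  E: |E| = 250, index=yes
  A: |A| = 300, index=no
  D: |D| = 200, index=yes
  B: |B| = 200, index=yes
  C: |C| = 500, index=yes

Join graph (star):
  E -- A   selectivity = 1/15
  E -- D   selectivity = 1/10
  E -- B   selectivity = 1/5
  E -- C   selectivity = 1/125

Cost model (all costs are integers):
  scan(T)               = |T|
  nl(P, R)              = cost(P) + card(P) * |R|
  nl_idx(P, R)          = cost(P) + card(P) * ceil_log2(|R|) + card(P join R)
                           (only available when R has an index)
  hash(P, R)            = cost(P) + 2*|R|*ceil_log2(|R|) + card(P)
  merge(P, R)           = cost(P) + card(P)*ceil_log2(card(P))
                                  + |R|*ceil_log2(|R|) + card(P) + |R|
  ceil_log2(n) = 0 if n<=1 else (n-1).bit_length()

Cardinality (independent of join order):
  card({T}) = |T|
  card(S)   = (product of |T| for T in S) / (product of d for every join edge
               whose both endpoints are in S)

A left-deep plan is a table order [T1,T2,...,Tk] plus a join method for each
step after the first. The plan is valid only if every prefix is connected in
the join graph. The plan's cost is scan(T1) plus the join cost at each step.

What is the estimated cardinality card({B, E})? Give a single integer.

10000

Tables in S: B(200), E(250)
Edges inside S: E-B(d=5)
numerator = 200 * 250 = 50000
denominator = 5 = 5
card(S) = 50000 / 5 = 10000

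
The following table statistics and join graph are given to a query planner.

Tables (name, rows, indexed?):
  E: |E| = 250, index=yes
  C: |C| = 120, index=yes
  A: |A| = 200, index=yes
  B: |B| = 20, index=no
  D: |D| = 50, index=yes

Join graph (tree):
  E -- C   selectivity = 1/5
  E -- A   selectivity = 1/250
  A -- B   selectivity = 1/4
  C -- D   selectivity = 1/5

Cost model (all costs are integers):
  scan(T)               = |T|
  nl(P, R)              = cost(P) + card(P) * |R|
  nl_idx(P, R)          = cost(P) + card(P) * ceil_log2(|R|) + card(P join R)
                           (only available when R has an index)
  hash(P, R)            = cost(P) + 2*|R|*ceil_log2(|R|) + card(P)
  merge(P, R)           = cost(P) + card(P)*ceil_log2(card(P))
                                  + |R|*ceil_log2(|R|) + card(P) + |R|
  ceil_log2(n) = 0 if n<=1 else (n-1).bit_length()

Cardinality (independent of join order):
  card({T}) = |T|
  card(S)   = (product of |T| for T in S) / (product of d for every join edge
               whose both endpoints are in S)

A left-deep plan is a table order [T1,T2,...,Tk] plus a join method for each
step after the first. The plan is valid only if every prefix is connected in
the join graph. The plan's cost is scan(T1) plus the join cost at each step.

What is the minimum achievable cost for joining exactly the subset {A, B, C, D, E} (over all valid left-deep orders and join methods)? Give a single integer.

Selinger DP over subsets of {A,B,C,D,E}:
  {E}: scan cost=250, card=250
  {C}: scan cost=120, card=120
  {A}: scan cost=200, card=200
  {B}: scan cost=20, card=20
  {D}: scan cost=50, card=50
  {CE}: card=6000; try (C,hash)→2180, (E,merge)→3330, (C,merge)→3460, (E,hash)→4240, (E,nl_idx)→7080, (C,nl_idx)→8000 …(+2); best=2180 via (C,hash)
  {AE}: card=200; try (E,nl_idx)→2000, (A,nl_idx)→2450, (A,hash)→3700, (E,merge)→4250, (A,merge)→4300, (E,hash)→4400 …(+2); best=2000 via (E,nl_idx)
  {CD}: card=1200; try (D,hash)→840, (C,merge)→1360, (D,merge)→1430, (C,nl_idx)→1600, (C,hash)→1780, (D,nl_idx)→2040 …(+2); best=840 via (D,hash)
  {AB}: card=1000; try (B,hash)→600, (A,nl_idx)→1180, (A,merge)→1940, (B,merge)→2120, (A,hash)→3240, (A,nl)→4020 …(+1); best=600 via (B,hash)
  {ACE}: card=4800; try (C,hash)→3880, (C,merge)→4760, (C,nl_idx)→8200, (A,hash)→11380, (C,nl)→26000, (A,nl_idx)→54980 …(+2); best=3880 via (C,hash)
  {CDE}: card=60000; try (E,hash)→6040, (D,hash)→8780, (E,merge)→17490, (E,nl_idx)→70440, (D,merge)→86530, (D,nl_idx)→98180 …(+2); best=6040 via (E,hash)
  {ABE}: card=1000; try (B,hash)→2400, (B,merge)→3920, (E,hash)→5600, (B,nl)→6000, (E,nl_idx)→9600, (E,merge)→13850 …(+1); best=2400 via (B,hash)
  {ABCE}: card=24000; try (C,hash)→5080, (B,hash)→8880, (C,merge)→14360, (C,nl_idx)→33400, (B,merge)→71200, (B,nl)→99880 …(+1); best=5080 via (C,hash)
  {ACDE}: card=48000; try (D,hash)→9280, (A,hash)→69240, (D,merge)→71430, (D,nl_idx)→80680, (D,nl)→243880, (A,nl_idx)→534040 …(+2); best=9280 via (D,hash)
  {ABCDE}: card=240000; try (D,hash)→29680, (B,hash)→57480, (D,nl_idx)→389080, (D,merge)→389430, (B,merge)→825400, (B,nl)→969280 …(+1); best=29680 via (D,hash)

29680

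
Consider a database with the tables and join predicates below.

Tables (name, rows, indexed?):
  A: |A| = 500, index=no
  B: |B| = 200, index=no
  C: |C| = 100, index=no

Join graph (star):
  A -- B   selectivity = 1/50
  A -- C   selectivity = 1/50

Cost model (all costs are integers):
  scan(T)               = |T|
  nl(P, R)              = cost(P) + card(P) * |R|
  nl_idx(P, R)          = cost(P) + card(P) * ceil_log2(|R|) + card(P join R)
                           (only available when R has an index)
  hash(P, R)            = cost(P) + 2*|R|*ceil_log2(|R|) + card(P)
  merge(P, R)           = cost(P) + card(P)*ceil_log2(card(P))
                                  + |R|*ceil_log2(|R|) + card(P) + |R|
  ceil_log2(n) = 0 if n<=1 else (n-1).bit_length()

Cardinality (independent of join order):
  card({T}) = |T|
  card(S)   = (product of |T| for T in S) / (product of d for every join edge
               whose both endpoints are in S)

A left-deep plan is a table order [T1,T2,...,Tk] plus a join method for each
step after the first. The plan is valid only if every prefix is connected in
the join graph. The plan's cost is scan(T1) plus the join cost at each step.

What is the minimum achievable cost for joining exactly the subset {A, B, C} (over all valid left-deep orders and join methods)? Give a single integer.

6600

Selinger DP over subsets of {A,B,C}:
  {A}: scan cost=500, card=500
  {B}: scan cost=200, card=200
  {C}: scan cost=100, card=100
  {AB}: card=2000; try (B,hash)→4200, (A,merge)→7000, (B,merge)→7300, (A,hash)→9400, (A,nl)→100200, (B,nl)→100500; best=4200 via (B,hash)
  {AC}: card=1000; try (C,hash)→2400, (A,merge)→5900, (C,merge)→6300, (A,hash)→9200, (A,nl)→50100, (C,nl)→50500; best=2400 via (C,hash)
  {ABC}: card=4000; try (B,hash)→6600, (C,hash)→7600, (B,merge)→15200, (C,merge)→29000, (B,nl)→202400, (C,nl)→204200; best=6600 via (B,hash)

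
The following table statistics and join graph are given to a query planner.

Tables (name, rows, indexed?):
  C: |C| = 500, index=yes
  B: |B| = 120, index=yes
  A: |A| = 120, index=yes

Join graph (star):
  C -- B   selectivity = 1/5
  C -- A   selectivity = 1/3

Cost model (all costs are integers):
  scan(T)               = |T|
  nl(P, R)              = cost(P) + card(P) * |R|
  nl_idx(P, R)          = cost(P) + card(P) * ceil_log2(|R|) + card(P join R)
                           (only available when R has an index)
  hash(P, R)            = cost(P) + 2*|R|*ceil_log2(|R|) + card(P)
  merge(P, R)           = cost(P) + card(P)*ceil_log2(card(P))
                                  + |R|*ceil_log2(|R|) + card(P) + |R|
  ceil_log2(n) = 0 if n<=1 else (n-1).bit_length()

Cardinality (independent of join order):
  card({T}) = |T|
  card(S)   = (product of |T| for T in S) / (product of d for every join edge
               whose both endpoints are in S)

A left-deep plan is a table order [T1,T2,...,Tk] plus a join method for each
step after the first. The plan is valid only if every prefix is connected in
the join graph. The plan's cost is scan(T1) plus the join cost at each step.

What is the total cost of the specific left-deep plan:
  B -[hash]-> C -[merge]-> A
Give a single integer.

step 1: scan B: cost=120, card=120
step 2: join C via hash
    card(P join C) = 120*500/(5) = 12000
    cost = 120 + 2*500*9 + 120 = 9240
step 3: join A via merge
    card(P join A) = 12000*120/(3) = 480000
    cost = 9240 + 12000*14 + 120*7 + 12000 + 120 = 190200

190200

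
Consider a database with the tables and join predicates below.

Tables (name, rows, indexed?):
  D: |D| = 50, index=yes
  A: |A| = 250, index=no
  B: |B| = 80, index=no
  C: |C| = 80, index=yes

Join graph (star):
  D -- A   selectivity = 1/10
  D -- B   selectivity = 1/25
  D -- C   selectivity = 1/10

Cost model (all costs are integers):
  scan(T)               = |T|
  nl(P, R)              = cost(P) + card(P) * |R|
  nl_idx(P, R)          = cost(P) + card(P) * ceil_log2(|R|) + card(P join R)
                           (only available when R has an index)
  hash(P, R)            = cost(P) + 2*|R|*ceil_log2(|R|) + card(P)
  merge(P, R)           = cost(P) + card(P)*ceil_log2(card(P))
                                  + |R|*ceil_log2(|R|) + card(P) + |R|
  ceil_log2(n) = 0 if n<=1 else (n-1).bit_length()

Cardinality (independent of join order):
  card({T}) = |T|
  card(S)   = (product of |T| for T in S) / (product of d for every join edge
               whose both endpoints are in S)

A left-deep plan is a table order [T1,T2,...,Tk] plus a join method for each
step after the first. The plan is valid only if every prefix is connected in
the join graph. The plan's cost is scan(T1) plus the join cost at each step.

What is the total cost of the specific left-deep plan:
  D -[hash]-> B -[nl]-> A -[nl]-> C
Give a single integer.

step 1: scan D: cost=50, card=50
step 2: join B via hash
    card(P join B) = 50*80/(25) = 160
    cost = 50 + 2*80*7 + 50 = 1220
step 3: join A via nl
    card(P join A) = 160*250/(10) = 4000
    cost = 1220 + 160*250 = 41220
step 4: join C via nl
    card(P join C) = 4000*80/(10) = 32000
    cost = 41220 + 4000*80 = 361220

361220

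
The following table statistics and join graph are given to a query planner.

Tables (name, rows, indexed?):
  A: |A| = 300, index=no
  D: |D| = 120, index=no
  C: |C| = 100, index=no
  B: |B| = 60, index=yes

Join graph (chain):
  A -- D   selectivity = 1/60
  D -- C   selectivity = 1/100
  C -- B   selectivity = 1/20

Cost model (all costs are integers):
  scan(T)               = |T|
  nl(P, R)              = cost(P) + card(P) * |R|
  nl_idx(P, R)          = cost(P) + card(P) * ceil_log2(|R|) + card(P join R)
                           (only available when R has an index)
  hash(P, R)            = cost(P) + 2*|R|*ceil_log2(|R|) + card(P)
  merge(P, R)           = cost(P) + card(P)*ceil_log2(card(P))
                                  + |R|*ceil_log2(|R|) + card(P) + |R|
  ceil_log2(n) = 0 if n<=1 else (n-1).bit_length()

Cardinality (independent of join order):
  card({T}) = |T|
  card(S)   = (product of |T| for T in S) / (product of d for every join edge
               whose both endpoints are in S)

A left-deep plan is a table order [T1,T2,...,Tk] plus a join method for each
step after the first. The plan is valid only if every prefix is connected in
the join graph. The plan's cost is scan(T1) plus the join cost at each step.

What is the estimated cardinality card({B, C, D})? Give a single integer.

360

Tables in S: B(60), C(100), D(120)
Edges inside S: D-C(d=100), C-B(d=20)
numerator = 60 * 100 * 120 = 720000
denominator = 100 * 20 = 2000
card(S) = 720000 / 2000 = 360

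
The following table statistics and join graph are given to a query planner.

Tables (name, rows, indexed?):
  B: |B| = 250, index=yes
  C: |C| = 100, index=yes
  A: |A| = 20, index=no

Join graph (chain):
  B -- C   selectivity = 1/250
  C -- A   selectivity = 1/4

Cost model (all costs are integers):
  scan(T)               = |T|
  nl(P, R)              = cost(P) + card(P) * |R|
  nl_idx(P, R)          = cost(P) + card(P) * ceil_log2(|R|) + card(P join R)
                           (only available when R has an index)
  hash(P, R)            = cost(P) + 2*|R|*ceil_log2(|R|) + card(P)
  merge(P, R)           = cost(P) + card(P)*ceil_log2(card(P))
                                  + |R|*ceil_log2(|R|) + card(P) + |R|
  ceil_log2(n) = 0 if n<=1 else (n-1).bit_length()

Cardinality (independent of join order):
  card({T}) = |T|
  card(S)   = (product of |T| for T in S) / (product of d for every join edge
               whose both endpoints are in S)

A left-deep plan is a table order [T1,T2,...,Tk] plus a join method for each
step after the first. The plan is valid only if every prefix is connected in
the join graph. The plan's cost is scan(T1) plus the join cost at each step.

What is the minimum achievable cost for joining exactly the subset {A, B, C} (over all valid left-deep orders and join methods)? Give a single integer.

1300

Selinger DP over subsets of {A,B,C}:
  {B}: scan cost=250, card=250
  {C}: scan cost=100, card=100
  {A}: scan cost=20, card=20
  {BC}: card=100; try (B,nl_idx)→1000, (C,hash)→1900, (C,nl_idx)→2100, (B,merge)→3150, (C,merge)→3300, (B,hash)→4200 …(+2); best=1000 via (B,nl_idx)
  {AC}: card=500; try (A,hash)→400, (C,nl_idx)→660, (C,merge)→940, (A,merge)→1020, (C,hash)→1440, (C,nl)→2020 …(+1); best=400 via (A,hash)
  {ABC}: card=500; try (A,hash)→1300, (A,merge)→1920, (A,nl)→3000, (B,hash)→4900, (B,nl_idx)→4900, (B,merge)→7650 …(+1); best=1300 via (A,hash)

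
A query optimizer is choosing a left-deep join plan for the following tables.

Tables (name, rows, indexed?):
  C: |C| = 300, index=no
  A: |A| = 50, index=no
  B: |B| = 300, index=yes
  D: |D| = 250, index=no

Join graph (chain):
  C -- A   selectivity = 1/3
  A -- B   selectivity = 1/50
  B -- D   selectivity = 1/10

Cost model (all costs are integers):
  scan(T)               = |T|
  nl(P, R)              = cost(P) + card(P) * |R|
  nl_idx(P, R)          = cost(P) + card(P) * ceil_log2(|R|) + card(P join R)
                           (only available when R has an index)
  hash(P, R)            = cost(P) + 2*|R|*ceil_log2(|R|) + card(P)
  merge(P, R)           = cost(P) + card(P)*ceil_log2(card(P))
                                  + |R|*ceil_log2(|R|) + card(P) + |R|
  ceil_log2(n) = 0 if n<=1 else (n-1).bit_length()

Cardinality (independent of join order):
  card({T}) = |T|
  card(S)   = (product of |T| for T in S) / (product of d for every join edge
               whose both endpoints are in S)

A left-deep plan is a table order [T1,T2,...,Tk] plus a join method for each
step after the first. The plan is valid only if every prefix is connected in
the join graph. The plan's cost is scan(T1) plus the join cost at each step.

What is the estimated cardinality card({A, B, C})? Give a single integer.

Tables in S: A(50), B(300), C(300)
Edges inside S: C-A(d=3), A-B(d=50)
numerator = 50 * 300 * 300 = 4500000
denominator = 3 * 50 = 150
card(S) = 4500000 / 150 = 30000

30000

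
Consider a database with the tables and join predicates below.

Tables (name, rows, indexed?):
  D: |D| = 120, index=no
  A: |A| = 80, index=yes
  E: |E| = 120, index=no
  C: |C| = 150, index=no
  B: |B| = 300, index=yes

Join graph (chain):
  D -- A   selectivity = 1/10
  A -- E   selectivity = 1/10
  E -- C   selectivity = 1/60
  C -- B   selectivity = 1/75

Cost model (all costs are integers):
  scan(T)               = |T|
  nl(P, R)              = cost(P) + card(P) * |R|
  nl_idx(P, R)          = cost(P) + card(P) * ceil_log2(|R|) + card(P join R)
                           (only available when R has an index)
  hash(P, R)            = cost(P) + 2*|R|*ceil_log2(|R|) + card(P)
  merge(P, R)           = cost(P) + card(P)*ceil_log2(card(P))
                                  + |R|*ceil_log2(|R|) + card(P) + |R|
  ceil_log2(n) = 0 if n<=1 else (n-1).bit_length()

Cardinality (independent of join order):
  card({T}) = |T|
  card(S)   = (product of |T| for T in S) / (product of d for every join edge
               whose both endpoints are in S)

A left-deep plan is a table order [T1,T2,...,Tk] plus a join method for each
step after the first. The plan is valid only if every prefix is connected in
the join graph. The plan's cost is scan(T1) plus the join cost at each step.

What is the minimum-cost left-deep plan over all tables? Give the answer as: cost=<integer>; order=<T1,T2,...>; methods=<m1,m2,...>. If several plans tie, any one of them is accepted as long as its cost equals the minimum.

Selinger DP (subsets sized 1..n):
  {D}: scan cost=120, card=120
  {A}: scan cost=80, card=80
  {E}: scan cost=120, card=120
  {C}: scan cost=150, card=150
  {B}: scan cost=300, card=300
  {AD}: card=960; try (A,hash)→1360, (D,merge)→1680, (A,merge)→1720, (D,hash)→1840, (A,nl_idx)→1920, (D,nl)→9680 …(+1); best=1360 via (A,hash)
  {AE}: card=960; try (A,hash)→1360, (E,merge)→1680, (A,merge)→1720, (E,hash)→1840, (A,nl_idx)→1920, (E,nl)→9680 …(+1); best=1360 via (A,hash)
  {CE}: card=300; try (E,hash)→1980, (C,merge)→2430, (E,merge)→2460, (C,hash)→2640, (C,nl)→18120, (E,nl)→18150; best=1980 via (E,hash)
  {BC}: card=600; try (B,nl_idx)→2100, (C,hash)→3000, (B,merge)→4500, (C,merge)→4650, (B,hash)→5700, (B,nl)→45150 …(+1); best=2100 via (B,nl_idx)
  {ADE}: card=11520; try (E,hash)→4000, (D,hash)→4000, (E,merge)→12880, (D,merge)→12880, (E,nl)→116560, (D,nl)→116560; best=4000 via (E,hash)
  {ACE}: card=2400; try (A,hash)→3400, (C,hash)→4720, (A,merge)→5620, (A,nl_idx)→6480, (C,merge)→13270, (A,nl)→25980 …(+1); best=3400 via (A,hash)
  {BCE}: card=1200; try (E,hash)→4380, (B,nl_idx)→5880, (B,hash)→7680, (B,merge)→7980, (E,merge)→9660, (E,nl)→74100 …(+1); best=4380 via (E,hash)
  {ACDE}: card=28800; try (D,hash)→7480, (C,hash)→17920, (D,merge)→35560, (C,merge)→178150, (D,nl)→291400, (C,nl)→1732000; best=7480 via (D,hash)
  {ABCE}: card=9600; try (A,hash)→6700, (B,hash)→11200, (A,merge)→19420, (A,nl_idx)→22380, (B,nl_idx)→34600, (B,merge)→37600 …(+2); best=6700 via (A,hash)
  {ABCDE}: card=115200; try (D,hash)→17980, (B,hash)→41680, (D,merge)→151660, (B,nl_idx)→381880, (B,merge)→471280, (D,nl)→1158700 …(+1); best=17980 via (D,hash)

cost=17980; order=C,B,E,A,D; methods=nl_idx,hash,hash,hash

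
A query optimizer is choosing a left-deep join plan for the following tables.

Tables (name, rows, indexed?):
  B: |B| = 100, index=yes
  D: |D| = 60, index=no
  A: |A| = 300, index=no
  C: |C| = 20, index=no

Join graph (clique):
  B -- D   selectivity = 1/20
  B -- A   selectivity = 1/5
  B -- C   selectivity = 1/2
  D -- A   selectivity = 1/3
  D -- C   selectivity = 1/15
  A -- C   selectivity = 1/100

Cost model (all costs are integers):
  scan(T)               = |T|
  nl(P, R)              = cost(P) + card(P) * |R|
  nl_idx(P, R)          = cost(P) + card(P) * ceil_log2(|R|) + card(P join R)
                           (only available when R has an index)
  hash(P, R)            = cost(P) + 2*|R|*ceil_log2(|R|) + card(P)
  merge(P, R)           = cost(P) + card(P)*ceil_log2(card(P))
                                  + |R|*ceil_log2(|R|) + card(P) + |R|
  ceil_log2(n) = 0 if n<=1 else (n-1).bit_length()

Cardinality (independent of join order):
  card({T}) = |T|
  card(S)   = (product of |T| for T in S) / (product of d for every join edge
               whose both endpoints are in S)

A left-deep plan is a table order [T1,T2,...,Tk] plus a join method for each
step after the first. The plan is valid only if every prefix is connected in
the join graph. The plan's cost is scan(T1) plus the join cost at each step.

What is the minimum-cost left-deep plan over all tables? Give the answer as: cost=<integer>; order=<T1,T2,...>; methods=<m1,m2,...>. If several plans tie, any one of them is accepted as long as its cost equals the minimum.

Selinger DP (subsets sized 1..n):
  {B}: scan cost=100, card=100
  {D}: scan cost=60, card=60
  {A}: scan cost=300, card=300
  {C}: scan cost=20, card=20
  {BD}: card=300; try (B,nl_idx)→780, (D,hash)→920, (B,merge)→1280, (D,merge)→1320, (B,hash)→1520, (B,nl)→6060 …(+1); best=780 via (B,nl_idx)
  {AB}: card=6000; try (B,hash)→2000, (A,merge)→3900, (B,merge)→4100, (A,hash)→5600, (B,nl_idx)→8400, (A,nl)→30100 …(+1); best=2000 via (B,hash)
  {BC}: card=1000; try (C,hash)→400, (B,merge)→940, (C,merge)→1020, (B,nl_idx)→1160, (B,hash)→1440, (B,nl)→2020 …(+1); best=400 via (C,hash)
  {AD}: card=6000; try (D,hash)→1320, (A,merge)→3480, (D,merge)→3720, (A,hash)→5520, (A,nl)→18060, (D,nl)→18300; best=1320 via (D,hash)
  {CD}: card=80; try (C,hash)→320, (D,merge)→560, (C,merge)→600, (D,hash)→760, (D,nl)→1220, (C,nl)→1260; best=320 via (C,hash)
  {AC}: card=60; try (C,hash)→800, (A,merge)→3140, (C,merge)→3420, (A,hash)→5440, (A,nl)→6020, (C,nl)→6300; best=800 via (C,hash)
  {ABD}: card=6000; try (A,hash)→6480, (A,merge)→6780, (D,hash)→8720, (B,hash)→8720, (B,nl_idx)→49320, (B,merge)→86120 …(+4); best=6480 via (A,hash)
  {BCD}: card=200; try (B,nl_idx)→1080, (C,hash)→1280, (B,merge)→1760, (B,hash)→1800, (D,hash)→2120, (C,merge)→3900 …(+4); best=1080 via (B,nl_idx)
  {ABC}: card=600; try (B,nl_idx)→1820, (B,merge)→2020, (B,hash)→2260, (B,nl)→6800, (A,hash)→6800, (C,hash)→8200 …(+4); best=1820 via (B,nl_idx)
  {ACD}: card=80; try (D,hash)→1580, (D,merge)→1640, (A,merge)→3960, (D,nl)→4400, (A,hash)→5800, (C,hash)→7520 …(+3); best=1580 via (D,hash)
  {ABCD}: card=40; try (B,nl_idx)→2180, (B,merge)→3020, (B,hash)→3060, (D,hash)→3140, (A,merge)→5880, (A,hash)→6680 …(+7); best=2180 via (B,nl_idx)

cost=2180; order=A,C,D,B; methods=hash,hash,nl_idx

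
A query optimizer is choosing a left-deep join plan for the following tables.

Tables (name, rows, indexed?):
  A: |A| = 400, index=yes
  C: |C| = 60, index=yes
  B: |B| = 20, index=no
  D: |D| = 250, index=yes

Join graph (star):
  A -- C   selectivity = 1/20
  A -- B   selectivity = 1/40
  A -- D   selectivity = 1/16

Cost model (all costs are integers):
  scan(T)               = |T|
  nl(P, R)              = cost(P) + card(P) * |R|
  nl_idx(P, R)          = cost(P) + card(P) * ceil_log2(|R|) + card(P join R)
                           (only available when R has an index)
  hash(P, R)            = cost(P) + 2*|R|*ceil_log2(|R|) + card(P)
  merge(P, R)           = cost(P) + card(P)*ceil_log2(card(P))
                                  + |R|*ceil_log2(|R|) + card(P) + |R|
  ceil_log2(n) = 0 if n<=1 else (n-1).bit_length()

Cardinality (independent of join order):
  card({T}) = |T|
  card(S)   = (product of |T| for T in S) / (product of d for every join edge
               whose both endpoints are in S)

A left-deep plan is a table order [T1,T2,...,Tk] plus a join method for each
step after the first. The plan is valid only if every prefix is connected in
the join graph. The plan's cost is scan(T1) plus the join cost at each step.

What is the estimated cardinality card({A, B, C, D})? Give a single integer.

9375

Tables in S: A(400), B(20), C(60), D(250)
Edges inside S: A-C(d=20), A-B(d=40), A-D(d=16)
numerator = 400 * 20 * 60 * 250 = 120000000
denominator = 20 * 40 * 16 = 12800
card(S) = 120000000 / 12800 = 9375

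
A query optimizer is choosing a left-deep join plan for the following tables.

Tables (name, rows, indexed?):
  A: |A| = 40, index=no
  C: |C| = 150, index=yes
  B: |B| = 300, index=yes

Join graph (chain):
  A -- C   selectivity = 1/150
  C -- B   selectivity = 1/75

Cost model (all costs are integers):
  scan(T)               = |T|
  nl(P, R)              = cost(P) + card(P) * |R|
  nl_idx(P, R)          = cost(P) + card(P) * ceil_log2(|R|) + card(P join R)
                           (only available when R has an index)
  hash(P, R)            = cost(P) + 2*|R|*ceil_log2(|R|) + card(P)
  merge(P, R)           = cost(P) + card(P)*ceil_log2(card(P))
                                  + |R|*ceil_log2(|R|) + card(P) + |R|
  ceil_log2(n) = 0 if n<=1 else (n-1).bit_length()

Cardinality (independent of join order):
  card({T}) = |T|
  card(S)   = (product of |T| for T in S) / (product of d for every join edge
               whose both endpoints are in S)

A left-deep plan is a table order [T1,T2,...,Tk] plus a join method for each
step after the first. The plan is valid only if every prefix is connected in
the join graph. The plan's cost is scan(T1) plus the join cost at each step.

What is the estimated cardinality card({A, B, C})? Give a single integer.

Tables in S: A(40), B(300), C(150)
Edges inside S: A-C(d=150), C-B(d=75)
numerator = 40 * 300 * 150 = 1800000
denominator = 150 * 75 = 11250
card(S) = 1800000 / 11250 = 160

160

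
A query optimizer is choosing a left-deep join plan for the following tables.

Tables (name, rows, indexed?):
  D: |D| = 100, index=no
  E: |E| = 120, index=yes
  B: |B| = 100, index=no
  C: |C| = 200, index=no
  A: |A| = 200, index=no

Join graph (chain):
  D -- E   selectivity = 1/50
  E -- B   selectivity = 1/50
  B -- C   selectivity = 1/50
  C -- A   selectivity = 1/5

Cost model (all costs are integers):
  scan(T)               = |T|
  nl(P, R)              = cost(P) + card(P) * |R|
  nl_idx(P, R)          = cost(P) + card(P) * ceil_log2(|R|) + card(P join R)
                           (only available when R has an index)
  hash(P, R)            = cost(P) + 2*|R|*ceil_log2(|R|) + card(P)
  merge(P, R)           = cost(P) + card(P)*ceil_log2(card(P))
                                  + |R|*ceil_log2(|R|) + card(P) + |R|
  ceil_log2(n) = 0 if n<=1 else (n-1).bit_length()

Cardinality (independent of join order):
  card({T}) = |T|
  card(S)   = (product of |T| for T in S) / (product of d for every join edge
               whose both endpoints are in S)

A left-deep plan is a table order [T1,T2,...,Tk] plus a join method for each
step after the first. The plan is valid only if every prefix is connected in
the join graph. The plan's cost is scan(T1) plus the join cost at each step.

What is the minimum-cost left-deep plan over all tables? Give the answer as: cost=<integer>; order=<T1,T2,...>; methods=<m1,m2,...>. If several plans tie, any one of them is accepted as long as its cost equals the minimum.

cost=11360; order=C,B,E,D,A; methods=hash,hash,hash,hash

Selinger DP (subsets sized 1..n):
  {D}: scan cost=100, card=100
  {E}: scan cost=120, card=120
  {B}: scan cost=100, card=100
  {C}: scan cost=200, card=200
  {A}: scan cost=200, card=200
  {DE}: card=240; try (E,nl_idx)→1040, (D,hash)→1640, (E,merge)→1860, (E,hash)→1880, (D,merge)→1880, (E,nl)→12100 …(+1); best=1040 via (E,nl_idx)
  {BE}: card=240; try (E,nl_idx)→1040, (B,hash)→1640, (E,merge)→1860, (E,hash)→1880, (B,merge)→1880, (E,nl)→12100 …(+1); best=1040 via (E,nl_idx)
  {BC}: card=400; try (B,hash)→1800, (C,merge)→2700, (B,merge)→2800, (C,hash)→3400, (C,nl)→20100, (B,nl)→20200; best=1800 via (B,hash)
  {AC}: card=8000; try (C,hash)→3600, (A,hash)→3600, (C,merge)→3800, (A,merge)→3800, (C,nl)→40200, (A,nl)→40200; best=3600 via (C,hash)
  {BDE}: card=480; try (D,hash)→2680, (B,hash)→2680, (D,merge)→4000, (B,merge)→4000, (D,nl)→25040, (B,nl)→25040; best=2680 via (D,hash)
  {BCE}: card=960; try (E,hash)→3880, (C,hash)→4480, (C,merge)→5000, (E,nl_idx)→5560, (E,merge)→6760, (C,nl)→49040 …(+1); best=3880 via (E,hash)
  {ABC}: card=16000; try (A,hash)→5400, (A,merge)→7600, (B,hash)→13000, (A,nl)→81800, (B,merge)→116400, (B,nl)→803600; best=5400 via (A,hash)
  {BCDE}: card=1920; try (D,hash)→6240, (C,hash)→6360, (C,merge)→9280, (D,merge)→15240, (C,nl)→98680, (D,nl)→99880; best=6240 via (D,hash)
  {ABCE}: card=38400; try (A,hash)→8040, (A,merge)→16240, (E,hash)→23080, (E,nl_idx)→155800, (A,nl)→195880, (E,merge)→246360 …(+1); best=8040 via (A,hash)
  {ABCDE}: card=76800; try (A,hash)→11360, (A,merge)→31080, (D,hash)→47840, (A,nl)→390240, (D,merge)→661640, (D,nl)→3848040; best=11360 via (A,hash)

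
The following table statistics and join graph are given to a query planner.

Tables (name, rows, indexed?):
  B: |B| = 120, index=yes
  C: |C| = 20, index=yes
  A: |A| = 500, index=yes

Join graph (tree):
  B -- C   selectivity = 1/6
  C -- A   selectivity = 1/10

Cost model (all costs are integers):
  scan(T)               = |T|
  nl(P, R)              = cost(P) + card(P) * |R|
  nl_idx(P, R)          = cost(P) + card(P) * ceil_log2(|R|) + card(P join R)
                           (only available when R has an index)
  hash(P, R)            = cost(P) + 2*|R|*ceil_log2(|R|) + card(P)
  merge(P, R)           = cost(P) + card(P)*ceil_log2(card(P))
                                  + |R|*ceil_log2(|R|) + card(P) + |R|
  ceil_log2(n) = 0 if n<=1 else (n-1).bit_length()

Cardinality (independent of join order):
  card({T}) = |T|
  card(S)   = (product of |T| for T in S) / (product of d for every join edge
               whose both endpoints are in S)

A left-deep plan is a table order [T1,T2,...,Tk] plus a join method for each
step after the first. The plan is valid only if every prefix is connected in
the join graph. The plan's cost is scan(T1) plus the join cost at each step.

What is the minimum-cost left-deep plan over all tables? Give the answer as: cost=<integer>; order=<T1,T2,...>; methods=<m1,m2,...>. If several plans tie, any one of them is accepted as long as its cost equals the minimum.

cost=3880; order=A,C,B; methods=hash,hash

Selinger DP (subsets sized 1..n):
  {B}: scan cost=120, card=120
  {C}: scan cost=20, card=20
  {A}: scan cost=500, card=500
  {BC}: card=400; try (C,hash)→440, (B,nl_idx)→560, (B,merge)→1100, (C,nl_idx)→1120, (C,merge)→1200, (B,hash)→1720 …(+2); best=440 via (C,hash)
  {AC}: card=1000; try (C,hash)→1200, (A,nl_idx)→1200, (C,nl_idx)→4000, (A,merge)→5140, (C,merge)→5620, (A,hash)→9040 …(+2); best=1200 via (C,hash)
  {ABC}: card=20000; try (B,hash)→3880, (A,merge)→9440, (A,hash)→9840, (B,merge)→13160, (A,nl_idx)→24040, (B,nl_idx)→28200 …(+2); best=3880 via (B,hash)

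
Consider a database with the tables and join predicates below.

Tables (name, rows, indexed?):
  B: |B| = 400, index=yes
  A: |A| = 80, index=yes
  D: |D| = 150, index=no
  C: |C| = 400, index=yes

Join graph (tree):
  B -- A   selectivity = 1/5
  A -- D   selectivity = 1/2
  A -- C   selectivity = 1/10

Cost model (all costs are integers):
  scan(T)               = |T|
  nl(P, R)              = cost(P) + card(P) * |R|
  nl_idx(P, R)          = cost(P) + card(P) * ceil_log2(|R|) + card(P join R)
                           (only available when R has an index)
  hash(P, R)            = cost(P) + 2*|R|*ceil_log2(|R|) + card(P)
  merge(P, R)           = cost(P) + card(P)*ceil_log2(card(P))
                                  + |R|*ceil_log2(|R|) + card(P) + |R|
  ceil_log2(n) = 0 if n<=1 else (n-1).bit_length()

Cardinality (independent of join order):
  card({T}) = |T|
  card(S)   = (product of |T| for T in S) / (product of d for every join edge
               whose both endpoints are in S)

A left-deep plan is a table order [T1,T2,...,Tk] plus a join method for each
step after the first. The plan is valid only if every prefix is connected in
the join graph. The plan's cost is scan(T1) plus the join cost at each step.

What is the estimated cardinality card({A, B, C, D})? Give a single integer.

Tables in S: A(80), B(400), C(400), D(150)
Edges inside S: B-A(d=5), A-D(d=2), A-C(d=10)
numerator = 80 * 400 * 400 * 150 = 1920000000
denominator = 5 * 2 * 10 = 100
card(S) = 1920000000 / 100 = 19200000

19200000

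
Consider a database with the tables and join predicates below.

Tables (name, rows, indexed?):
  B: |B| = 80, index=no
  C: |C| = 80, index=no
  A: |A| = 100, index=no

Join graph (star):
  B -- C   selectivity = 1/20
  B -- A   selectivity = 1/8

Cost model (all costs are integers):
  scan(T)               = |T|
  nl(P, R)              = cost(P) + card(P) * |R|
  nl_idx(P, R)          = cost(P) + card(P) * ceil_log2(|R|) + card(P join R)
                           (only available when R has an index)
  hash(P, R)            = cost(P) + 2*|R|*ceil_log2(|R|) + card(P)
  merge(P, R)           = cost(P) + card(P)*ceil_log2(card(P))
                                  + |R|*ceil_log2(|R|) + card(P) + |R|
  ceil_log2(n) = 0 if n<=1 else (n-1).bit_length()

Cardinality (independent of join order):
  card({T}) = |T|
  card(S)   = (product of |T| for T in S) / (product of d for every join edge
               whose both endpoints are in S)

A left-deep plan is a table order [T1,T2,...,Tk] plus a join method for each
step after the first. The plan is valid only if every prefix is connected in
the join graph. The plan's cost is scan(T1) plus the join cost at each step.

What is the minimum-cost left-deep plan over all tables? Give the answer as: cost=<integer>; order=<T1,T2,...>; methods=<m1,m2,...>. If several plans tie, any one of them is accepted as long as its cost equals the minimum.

cost=3000; order=B,C,A; methods=hash,hash

Selinger DP (subsets sized 1..n):
  {B}: scan cost=80, card=80
  {C}: scan cost=80, card=80
  {A}: scan cost=100, card=100
  {BC}: card=320; try (C,hash)→1280, (B,hash)→1280, (C,merge)→1360, (B,merge)→1360, (C,nl)→6480, (B,nl)→6480; best=1280 via (C,hash)
  {AB}: card=1000; try (B,hash)→1320, (A,merge)→1520, (B,merge)→1540, (A,hash)→1560, (A,nl)→8080, (B,nl)→8100; best=1320 via (B,hash)
  {ABC}: card=4000; try (A,hash)→3000, (C,hash)→3440, (A,merge)→5280, (C,merge)→12960, (A,nl)→33280, (C,nl)→81320; best=3000 via (A,hash)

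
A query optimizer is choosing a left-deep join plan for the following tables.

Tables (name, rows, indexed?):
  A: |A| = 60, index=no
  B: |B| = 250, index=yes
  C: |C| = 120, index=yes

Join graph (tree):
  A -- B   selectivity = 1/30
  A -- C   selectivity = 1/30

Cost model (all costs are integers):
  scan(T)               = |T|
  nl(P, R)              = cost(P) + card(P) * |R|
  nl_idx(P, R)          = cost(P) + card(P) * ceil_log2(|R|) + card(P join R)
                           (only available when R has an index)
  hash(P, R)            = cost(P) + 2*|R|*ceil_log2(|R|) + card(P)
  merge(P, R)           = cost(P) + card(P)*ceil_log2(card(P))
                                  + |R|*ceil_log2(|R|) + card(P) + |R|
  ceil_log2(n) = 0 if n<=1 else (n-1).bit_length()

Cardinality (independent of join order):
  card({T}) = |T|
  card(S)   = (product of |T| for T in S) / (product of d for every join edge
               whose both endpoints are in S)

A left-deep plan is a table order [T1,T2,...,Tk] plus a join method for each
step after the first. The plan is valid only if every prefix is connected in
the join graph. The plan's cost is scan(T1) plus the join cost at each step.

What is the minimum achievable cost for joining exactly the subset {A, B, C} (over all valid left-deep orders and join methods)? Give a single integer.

3220

Selinger DP over subsets of {A,B,C}:
  {A}: scan cost=60, card=60
  {B}: scan cost=250, card=250
  {C}: scan cost=120, card=120
  {AB}: card=500; try (B,nl_idx)→1040, (A,hash)→1220, (B,merge)→2730, (A,merge)→2920, (B,hash)→4120, (B,nl)→15060 …(+1); best=1040 via (B,nl_idx)
  {AC}: card=240; try (C,nl_idx)→720, (A,hash)→960, (C,merge)→1440, (A,merge)→1500, (C,hash)→1800, (C,nl)→7260 …(+1); best=720 via (C,nl_idx)
  {ABC}: card=2000; try (C,hash)→3220, (B,nl_idx)→4640, (B,hash)→4960, (B,merge)→5130, (C,nl_idx)→6540, (C,merge)→7000 …(+2); best=3220 via (C,hash)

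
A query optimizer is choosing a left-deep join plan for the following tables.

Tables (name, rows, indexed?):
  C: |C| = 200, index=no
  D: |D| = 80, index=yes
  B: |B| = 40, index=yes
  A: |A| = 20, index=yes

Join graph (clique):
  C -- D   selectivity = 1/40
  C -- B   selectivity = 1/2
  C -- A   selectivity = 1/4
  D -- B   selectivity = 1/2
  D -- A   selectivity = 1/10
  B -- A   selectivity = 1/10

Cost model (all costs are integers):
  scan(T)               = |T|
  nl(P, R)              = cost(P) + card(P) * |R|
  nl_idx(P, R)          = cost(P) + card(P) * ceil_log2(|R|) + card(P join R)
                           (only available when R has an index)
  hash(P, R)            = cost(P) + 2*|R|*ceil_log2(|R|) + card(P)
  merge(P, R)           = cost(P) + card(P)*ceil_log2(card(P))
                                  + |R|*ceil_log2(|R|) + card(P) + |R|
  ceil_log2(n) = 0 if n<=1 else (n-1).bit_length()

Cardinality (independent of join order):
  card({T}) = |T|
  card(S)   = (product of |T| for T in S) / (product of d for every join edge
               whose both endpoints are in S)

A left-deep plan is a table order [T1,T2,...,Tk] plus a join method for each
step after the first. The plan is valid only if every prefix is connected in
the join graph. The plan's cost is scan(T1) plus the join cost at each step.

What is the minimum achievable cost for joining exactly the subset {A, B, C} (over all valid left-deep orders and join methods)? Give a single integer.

Selinger DP over subsets of {A,B,C}:
  {C}: scan cost=200, card=200
  {B}: scan cost=40, card=40
  {A}: scan cost=20, card=20
  {BC}: card=4000; try (B,hash)→880, (C,merge)→2120, (B,merge)→2280, (C,hash)→3280, (B,nl_idx)→5400, (C,nl)→8040 …(+1); best=880 via (B,hash)
  {AC}: card=1000; try (A,hash)→600, (C,merge)→1940, (A,merge)→2120, (A,nl_idx)→2200, (C,hash)→3240, (C,nl)→4020 …(+1); best=600 via (A,hash)
  {AB}: card=80; try (B,nl_idx)→220, (A,hash)→280, (A,nl_idx)→320, (B,merge)→420, (A,merge)→440, (B,hash)→520 …(+2); best=220 via (B,nl_idx)
  {ABC}: card=2000; try (B,hash)→2080, (C,merge)→2660, (C,hash)→3500, (A,hash)→5080, (B,nl_idx)→8600, (B,merge)→11880 …(+5); best=2080 via (B,hash)

2080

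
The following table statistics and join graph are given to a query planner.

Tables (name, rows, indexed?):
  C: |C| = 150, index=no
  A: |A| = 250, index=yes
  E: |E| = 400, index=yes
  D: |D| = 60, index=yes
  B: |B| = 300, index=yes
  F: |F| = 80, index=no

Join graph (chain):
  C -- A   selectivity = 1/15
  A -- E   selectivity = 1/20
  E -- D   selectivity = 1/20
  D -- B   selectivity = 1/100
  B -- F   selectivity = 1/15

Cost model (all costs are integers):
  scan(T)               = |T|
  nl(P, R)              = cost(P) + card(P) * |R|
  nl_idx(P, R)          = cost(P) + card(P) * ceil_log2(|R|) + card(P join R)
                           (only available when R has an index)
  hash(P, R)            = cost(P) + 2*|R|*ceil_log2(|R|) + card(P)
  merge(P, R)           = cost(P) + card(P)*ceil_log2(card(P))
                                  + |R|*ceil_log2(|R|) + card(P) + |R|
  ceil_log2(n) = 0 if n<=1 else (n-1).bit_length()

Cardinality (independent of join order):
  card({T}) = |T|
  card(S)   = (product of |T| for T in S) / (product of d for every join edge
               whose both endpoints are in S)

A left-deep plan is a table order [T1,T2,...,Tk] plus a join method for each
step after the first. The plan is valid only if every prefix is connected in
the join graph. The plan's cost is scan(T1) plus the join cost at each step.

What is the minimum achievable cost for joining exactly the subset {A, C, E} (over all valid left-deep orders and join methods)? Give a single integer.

Selinger DP over subsets of {A,C,E}:
  {C}: scan cost=150, card=150
  {A}: scan cost=250, card=250
  {E}: scan cost=400, card=400
  {AC}: card=2500; try (C,hash)→2900, (A,merge)→3750, (C,merge)→3850, (A,nl_idx)→3850, (A,hash)→4300, (A,nl)→37650 …(+1); best=2900 via (C,hash)
  {AE}: card=5000; try (A,hash)→4800, (E,merge)→6500, (A,merge)→6650, (E,nl_idx)→7500, (E,hash)→7700, (A,nl_idx)→8600 …(+2); best=4800 via (A,hash)
  {ACE}: card=50000; try (C,hash)→12200, (E,hash)→12600, (E,merge)→39400, (E,nl_idx)→75400, (C,merge)→76150, (C,nl)→754800 …(+1); best=12200 via (C,hash)

12200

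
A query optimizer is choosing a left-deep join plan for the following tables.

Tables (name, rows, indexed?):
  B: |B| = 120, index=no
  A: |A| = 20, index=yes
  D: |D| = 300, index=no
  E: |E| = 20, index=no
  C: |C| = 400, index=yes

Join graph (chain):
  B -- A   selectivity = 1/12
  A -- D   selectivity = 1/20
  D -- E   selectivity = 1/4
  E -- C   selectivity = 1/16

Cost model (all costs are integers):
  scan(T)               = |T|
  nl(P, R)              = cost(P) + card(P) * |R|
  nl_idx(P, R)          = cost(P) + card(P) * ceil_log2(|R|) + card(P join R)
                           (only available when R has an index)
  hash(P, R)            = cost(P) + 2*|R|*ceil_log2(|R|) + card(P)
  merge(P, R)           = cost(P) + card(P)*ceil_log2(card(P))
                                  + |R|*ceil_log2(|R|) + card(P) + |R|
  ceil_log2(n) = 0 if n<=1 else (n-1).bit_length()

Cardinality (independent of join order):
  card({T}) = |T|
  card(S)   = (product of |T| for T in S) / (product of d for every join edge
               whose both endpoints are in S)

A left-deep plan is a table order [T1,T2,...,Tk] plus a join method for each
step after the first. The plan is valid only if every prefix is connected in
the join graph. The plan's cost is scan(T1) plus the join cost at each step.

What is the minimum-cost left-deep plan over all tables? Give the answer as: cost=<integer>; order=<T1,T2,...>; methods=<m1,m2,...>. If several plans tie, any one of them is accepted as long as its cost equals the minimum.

cost=26680; order=D,A,E,B,C; methods=hash,hash,hash,hash

Selinger DP (subsets sized 1..n):
  {B}: scan cost=120, card=120
  {A}: scan cost=20, card=20
  {D}: scan cost=300, card=300
  {E}: scan cost=20, card=20
  {C}: scan cost=400, card=400
  {AB}: card=200; try (A,hash)→440, (A,nl_idx)→920, (B,merge)→1100, (A,merge)→1200, (B,hash)→1720, (B,nl)→2420 …(+1); best=440 via (A,hash)
  {AD}: card=300; try (A,hash)→800, (A,nl_idx)→2100, (D,merge)→3140, (A,merge)→3420, (D,hash)→5440, (D,nl)→6020 …(+1); best=800 via (A,hash)
  {DE}: card=1500; try (E,hash)→800, (D,merge)→3140, (E,merge)→3420, (D,hash)→5440, (D,nl)→6020, (E,nl)→6300; best=800 via (E,hash)
  {CE}: card=500; try (C,nl_idx)→700, (E,hash)→1000, (C,merge)→4140, (E,merge)→4520, (C,hash)→7240, (C,nl)→8020 …(+1); best=700 via (C,nl_idx)
  {ABD}: card=3000; try (B,hash)→2780, (B,merge)→4760, (D,merge)→5240, (D,hash)→6040, (B,nl)→36800, (D,nl)→60440; best=2780 via (B,hash)
  {ADE}: card=1500; try (E,hash)→1300, (A,hash)→2500, (E,merge)→3920, (E,nl)→6800, (A,nl_idx)→9800, (A,merge)→18920 …(+1); best=1300 via (E,hash)
  {CDE}: card=37500; try (D,hash)→6600, (D,merge)→8700, (C,hash)→9500, (C,merge)→22800, (C,nl_idx)→51800, (D,nl)→150700 …(+1); best=6600 via (D,hash)
  {ABDE}: card=15000; try (B,hash)→4480, (E,hash)→5980, (B,merge)→20260, (E,merge)→41900, (E,nl)→62780, (B,nl)→181300; best=4480 via (B,hash)
  {ACDE}: card=37500; try (C,hash)→10000, (C,merge)→23300, (A,hash)→44300, (C,nl_idx)→52300, (A,nl_idx)→231600, (C,nl)→601300 …(+2); best=10000 via (C,hash)
  {ABCDE}: card=375000; try (C,hash)→26680, (B,hash)→49180, (C,merge)→233480, (C,nl_idx)→514480, (B,merge)→648460, (B,nl)→4510000 …(+1); best=26680 via (C,hash)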